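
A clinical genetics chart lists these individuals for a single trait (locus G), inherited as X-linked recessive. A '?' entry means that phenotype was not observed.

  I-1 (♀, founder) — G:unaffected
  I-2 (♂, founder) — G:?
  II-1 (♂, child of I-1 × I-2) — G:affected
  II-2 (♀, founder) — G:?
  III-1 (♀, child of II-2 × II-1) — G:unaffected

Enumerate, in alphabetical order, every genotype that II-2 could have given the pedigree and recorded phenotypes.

G/I-1 un ·: X^GX^g
G/I-2 ? ·: X^GY|X^gY
G/II-1 aff I-1×I-2: X^gY
G/II-2 ? ·: X^GX^G|X^GX^g
G/III-1 un II-2×II-1: X^GX^g
⇒ G over [I-1,I-2,II-1,II-2,III-1]: 4 consistent

II-2 ∈ {X^GX^G, X^GX^g}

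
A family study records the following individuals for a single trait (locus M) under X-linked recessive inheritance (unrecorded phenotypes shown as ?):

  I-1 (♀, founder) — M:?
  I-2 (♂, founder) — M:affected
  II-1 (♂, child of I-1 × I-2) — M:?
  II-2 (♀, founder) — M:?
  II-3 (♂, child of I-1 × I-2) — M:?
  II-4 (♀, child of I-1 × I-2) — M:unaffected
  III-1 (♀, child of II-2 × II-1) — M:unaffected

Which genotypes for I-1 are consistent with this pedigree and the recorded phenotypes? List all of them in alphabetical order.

I-1 ∈ {X^MX^M, X^MX^m}

M/I-1 ? ·: X^MX^M|X^MX^m
M/I-2 aff ·: X^mY
M/II-1 ? I-1×I-2: X^MY|X^mY
M/II-2 ? ·: X^MX^M|X^MX^m|X^mX^m
M/II-3 ? I-1×I-2: X^MY|X^mY
M/II-4 un I-1×I-2: X^MX^m
M/III-1 un II-2×II-1: X^MX^M|X^MX^m
⇒ M over [I-1,I-2,II-1,II-2,II-3,II-4,III-1]: 16 consistent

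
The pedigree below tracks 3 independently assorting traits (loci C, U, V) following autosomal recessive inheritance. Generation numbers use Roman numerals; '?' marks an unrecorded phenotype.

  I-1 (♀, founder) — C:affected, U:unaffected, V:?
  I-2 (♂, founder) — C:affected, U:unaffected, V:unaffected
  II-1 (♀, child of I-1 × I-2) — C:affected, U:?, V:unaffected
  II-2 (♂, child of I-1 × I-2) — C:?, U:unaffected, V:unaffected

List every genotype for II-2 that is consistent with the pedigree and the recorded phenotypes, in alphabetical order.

II-2 ∈ {cc UU VV, cc UU Vv, cc Uu VV, cc Uu Vv}

C/I-1 aff ·: cc
C/I-2 aff ·: cc
C/II-1 aff I-1×I-2: cc
C/II-2 ? I-1×I-2: cc
⇒ C over [I-1,I-2,II-1,II-2]: 1 consistent
U/I-1 un ·: UU|Uu
U/I-2 un ·: UU|Uu
U/II-1 ? I-1×I-2: UU|Uu|uu
U/II-2 un I-1×I-2: UU|Uu
⇒ U over [I-1,I-2,II-1,II-2]: 15 consistent
V/I-1 ? ·: VV|Vv|vv
V/I-2 un ·: VV|Vv
V/II-1 un I-1×I-2: VV|Vv
V/II-2 un I-1×I-2: VV|Vv
⇒ V over [I-1,I-2,II-1,II-2]: 15 consistent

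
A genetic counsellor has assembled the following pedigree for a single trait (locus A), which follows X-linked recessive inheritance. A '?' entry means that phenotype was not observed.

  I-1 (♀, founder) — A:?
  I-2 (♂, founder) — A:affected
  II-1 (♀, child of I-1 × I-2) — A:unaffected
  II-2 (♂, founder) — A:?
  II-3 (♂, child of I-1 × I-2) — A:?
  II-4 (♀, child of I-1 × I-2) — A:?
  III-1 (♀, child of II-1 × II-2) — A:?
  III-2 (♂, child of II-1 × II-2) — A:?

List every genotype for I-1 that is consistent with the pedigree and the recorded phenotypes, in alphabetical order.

I-1 ∈ {X^AX^A, X^AX^a}

A/I-1 ? ·: X^AX^A|X^AX^a
A/I-2 aff ·: X^aY
A/II-1 un I-1×I-2: X^AX^a
A/II-2 ? ·: X^AY|X^aY
A/II-3 ? I-1×I-2: X^AY|X^aY
A/II-4 ? I-1×I-2: X^AX^a|X^aX^a
A/III-1 ? II-1×II-2: X^AX^A|X^AX^a|X^aX^a
A/III-2 ? II-1×II-2: X^AY|X^aY
⇒ A over [I-1,I-2,II-1,II-2,II-3,II-4,III-1,III-2]: 40 consistent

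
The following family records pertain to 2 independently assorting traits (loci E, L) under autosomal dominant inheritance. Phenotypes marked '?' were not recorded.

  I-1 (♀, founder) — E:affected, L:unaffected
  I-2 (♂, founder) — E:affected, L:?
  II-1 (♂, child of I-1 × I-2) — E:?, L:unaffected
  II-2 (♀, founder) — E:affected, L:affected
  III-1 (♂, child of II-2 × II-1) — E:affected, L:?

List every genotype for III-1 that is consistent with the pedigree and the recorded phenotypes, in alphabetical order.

III-1 ∈ {EE Ll, EE ll, Ee Ll, Ee ll}

E/I-1 aff ·: Ee|EE
E/I-2 aff ·: Ee|EE
E/II-1 ? I-1×I-2: ee|Ee|EE
E/II-2 aff ·: Ee|EE
E/III-1 aff II-2×II-1: Ee|EE
⇒ E over [I-1,I-2,II-1,II-2,III-1]: 26 consistent
L/I-1 un ·: ll
L/I-2 ? ·: ll|Ll
L/II-1 un I-1×I-2: ll
L/II-2 aff ·: Ll|LL
L/III-1 ? II-2×II-1: ll|Ll
⇒ L over [I-1,I-2,II-1,II-2,III-1]: 6 consistent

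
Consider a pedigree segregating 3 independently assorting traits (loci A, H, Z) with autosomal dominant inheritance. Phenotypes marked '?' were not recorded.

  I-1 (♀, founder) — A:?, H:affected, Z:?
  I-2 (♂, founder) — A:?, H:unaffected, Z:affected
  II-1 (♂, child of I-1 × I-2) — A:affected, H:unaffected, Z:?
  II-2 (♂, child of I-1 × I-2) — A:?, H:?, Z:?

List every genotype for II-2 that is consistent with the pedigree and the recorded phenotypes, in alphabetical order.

II-2 ∈ {AA Hh ZZ, AA Hh Zz, AA Hh zz, AA hh ZZ, AA hh Zz, AA hh zz, Aa Hh ZZ, Aa Hh Zz, Aa Hh zz, Aa hh ZZ, Aa hh Zz, Aa hh zz, aa Hh ZZ, aa Hh Zz, aa Hh zz, aa hh ZZ, aa hh Zz, aa hh zz}

A/I-1 ? ·: aa|Aa|AA
A/I-2 ? ·: aa|Aa|AA
A/II-1 aff I-1×I-2: Aa|AA
A/II-2 ? I-1×I-2: aa|Aa|AA
⇒ A over [I-1,I-2,II-1,II-2]: 21 consistent
H/I-1 aff ·: Hh
H/I-2 un ·: hh
H/II-1 un I-1×I-2: hh
H/II-2 ? I-1×I-2: hh|Hh
⇒ H over [I-1,I-2,II-1,II-2]: 2 consistent
Z/I-1 ? ·: zz|Zz|ZZ
Z/I-2 aff ·: Zz|ZZ
Z/II-1 ? I-1×I-2: zz|Zz|ZZ
Z/II-2 ? I-1×I-2: zz|Zz|ZZ
⇒ Z over [I-1,I-2,II-1,II-2]: 23 consistent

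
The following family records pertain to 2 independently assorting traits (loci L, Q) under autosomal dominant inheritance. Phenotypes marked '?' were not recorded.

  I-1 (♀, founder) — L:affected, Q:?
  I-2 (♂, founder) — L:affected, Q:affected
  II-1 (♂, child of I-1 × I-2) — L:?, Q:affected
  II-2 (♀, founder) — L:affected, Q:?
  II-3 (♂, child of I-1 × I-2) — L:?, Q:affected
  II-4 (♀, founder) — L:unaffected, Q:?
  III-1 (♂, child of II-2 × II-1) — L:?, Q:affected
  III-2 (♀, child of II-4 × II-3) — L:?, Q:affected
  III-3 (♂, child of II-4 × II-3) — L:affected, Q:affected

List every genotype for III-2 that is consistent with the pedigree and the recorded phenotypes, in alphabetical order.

III-2 ∈ {Ll QQ, Ll Qq, ll QQ, ll Qq}

L/I-1 aff ·: Ll|LL
L/I-2 aff ·: Ll|LL
L/II-1 ? I-1×I-2: ll|Ll|LL
L/II-2 aff ·: Ll|LL
L/II-3 ? I-1×I-2: Ll|LL
L/II-4 un ·: ll
L/III-1 ? II-2×II-1: ll|Ll|LL
L/III-2 ? II-4×II-3: ll|Ll
L/III-3 aff II-4×II-3: Ll
⇒ L over [I-1,I-2,II-1,II-2,II-3,II-4,III-1,III-2,III-3]: 84 consistent
Q/I-1 ? ·: qq|Qq|QQ
Q/I-2 aff ·: Qq|QQ
Q/II-1 aff I-1×I-2: Qq|QQ
Q/II-2 ? ·: qq|Qq|QQ
Q/II-3 aff I-1×I-2: Qq|QQ
Q/II-4 ? ·: qq|Qq|QQ
Q/III-1 aff II-2×II-1: Qq|QQ
Q/III-2 aff II-4×II-3: Qq|QQ
Q/III-3 aff II-4×II-3: Qq|QQ
⇒ Q over [I-1,I-2,II-1,II-2,II-3,II-4,III-1,III-2,III-3]: 519 consistent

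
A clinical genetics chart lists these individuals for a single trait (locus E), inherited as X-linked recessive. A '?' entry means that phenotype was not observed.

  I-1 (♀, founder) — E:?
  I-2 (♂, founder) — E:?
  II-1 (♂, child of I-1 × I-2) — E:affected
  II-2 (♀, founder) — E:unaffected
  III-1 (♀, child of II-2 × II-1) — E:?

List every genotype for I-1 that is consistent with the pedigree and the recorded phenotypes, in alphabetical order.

I-1 ∈ {X^EX^e, X^eX^e}

E/I-1 ? ·: X^EX^e|X^eX^e
E/I-2 ? ·: X^EY|X^eY
E/II-1 aff I-1×I-2: X^eY
E/II-2 un ·: X^EX^E|X^EX^e
E/III-1 ? II-2×II-1: X^EX^e|X^eX^e
⇒ E over [I-1,I-2,II-1,II-2,III-1]: 12 consistent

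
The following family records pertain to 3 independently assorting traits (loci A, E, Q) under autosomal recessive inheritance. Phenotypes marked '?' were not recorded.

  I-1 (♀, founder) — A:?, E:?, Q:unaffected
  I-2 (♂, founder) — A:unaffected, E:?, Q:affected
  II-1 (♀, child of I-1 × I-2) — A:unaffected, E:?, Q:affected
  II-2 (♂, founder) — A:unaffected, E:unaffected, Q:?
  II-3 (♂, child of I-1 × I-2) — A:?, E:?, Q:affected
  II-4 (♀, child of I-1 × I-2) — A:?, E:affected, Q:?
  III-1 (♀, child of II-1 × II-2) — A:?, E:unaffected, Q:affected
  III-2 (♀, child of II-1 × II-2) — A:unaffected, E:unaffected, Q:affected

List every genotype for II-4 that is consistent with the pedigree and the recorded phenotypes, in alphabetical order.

A/I-1 ? ·: AA|Aa|aa
A/I-2 un ·: AA|Aa
A/II-1 un I-1×I-2: AA|Aa
A/II-2 un ·: AA|Aa
A/II-3 ? I-1×I-2: AA|Aa|aa
A/II-4 ? I-1×I-2: AA|Aa|aa
A/III-1 ? II-1×II-2: AA|Aa|aa
A/III-2 un II-1×II-2: AA|Aa
⇒ A over [I-1,I-2,II-1,II-2,II-3,II-4,III-1,III-2]: 310 consistent
E/I-1 ? ·: Ee|ee
E/I-2 ? ·: Ee|ee
E/II-1 ? I-1×I-2: EE|Ee|ee
E/II-2 un ·: EE|Ee
E/II-3 ? I-1×I-2: EE|Ee|ee
E/II-4 aff I-1×I-2: ee
E/III-1 un II-1×II-2: EE|Ee
E/III-2 un II-1×II-2: EE|Ee
⇒ E over [I-1,I-2,II-1,II-2,II-3,II-4,III-1,III-2]: 87 consistent
Q/I-1 un ·: Qq
Q/I-2 aff ·: qq
Q/II-1 aff I-1×I-2: qq
Q/II-2 ? ·: Qq|qq
Q/II-3 aff I-1×I-2: qq
Q/II-4 ? I-1×I-2: Qq|qq
Q/III-1 aff II-1×II-2: qq
Q/III-2 aff II-1×II-2: qq
⇒ Q over [I-1,I-2,II-1,II-2,II-3,II-4,III-1,III-2]: 4 consistent

II-4 ∈ {AA ee Qq, AA ee qq, Aa ee Qq, Aa ee qq, aa ee Qq, aa ee qq}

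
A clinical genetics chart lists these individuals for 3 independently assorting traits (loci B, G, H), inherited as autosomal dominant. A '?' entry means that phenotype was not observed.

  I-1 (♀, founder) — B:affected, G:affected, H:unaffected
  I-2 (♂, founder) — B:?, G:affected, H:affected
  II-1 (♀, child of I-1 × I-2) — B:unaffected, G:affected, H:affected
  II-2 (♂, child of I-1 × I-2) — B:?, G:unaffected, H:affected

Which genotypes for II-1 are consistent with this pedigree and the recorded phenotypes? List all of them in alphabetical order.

II-1 ∈ {bb GG Hh, bb Gg Hh}

B/I-1 aff ·: Bb
B/I-2 ? ·: bb|Bb
B/II-1 un I-1×I-2: bb
B/II-2 ? I-1×I-2: bb|Bb|BB
⇒ B over [I-1,I-2,II-1,II-2]: 5 consistent
G/I-1 aff ·: Gg
G/I-2 aff ·: Gg
G/II-1 aff I-1×I-2: Gg|GG
G/II-2 un I-1×I-2: gg
⇒ G over [I-1,I-2,II-1,II-2]: 2 consistent
H/I-1 un ·: hh
H/I-2 aff ·: Hh|HH
H/II-1 aff I-1×I-2: Hh
H/II-2 aff I-1×I-2: Hh
⇒ H over [I-1,I-2,II-1,II-2]: 2 consistent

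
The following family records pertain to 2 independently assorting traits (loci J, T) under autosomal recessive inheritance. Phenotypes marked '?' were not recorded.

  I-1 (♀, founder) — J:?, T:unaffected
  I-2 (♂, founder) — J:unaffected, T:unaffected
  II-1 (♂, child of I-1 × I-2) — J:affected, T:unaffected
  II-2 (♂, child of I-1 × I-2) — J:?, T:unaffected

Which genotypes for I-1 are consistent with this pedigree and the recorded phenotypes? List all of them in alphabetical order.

I-1 ∈ {Jj TT, Jj Tt, jj TT, jj Tt}

J/I-1 ? ·: Jj|jj
J/I-2 un ·: Jj
J/II-1 aff I-1×I-2: jj
J/II-2 ? I-1×I-2: JJ|Jj|jj
⇒ J over [I-1,I-2,II-1,II-2]: 5 consistent
T/I-1 un ·: TT|Tt
T/I-2 un ·: TT|Tt
T/II-1 un I-1×I-2: TT|Tt
T/II-2 un I-1×I-2: TT|Tt
⇒ T over [I-1,I-2,II-1,II-2]: 13 consistent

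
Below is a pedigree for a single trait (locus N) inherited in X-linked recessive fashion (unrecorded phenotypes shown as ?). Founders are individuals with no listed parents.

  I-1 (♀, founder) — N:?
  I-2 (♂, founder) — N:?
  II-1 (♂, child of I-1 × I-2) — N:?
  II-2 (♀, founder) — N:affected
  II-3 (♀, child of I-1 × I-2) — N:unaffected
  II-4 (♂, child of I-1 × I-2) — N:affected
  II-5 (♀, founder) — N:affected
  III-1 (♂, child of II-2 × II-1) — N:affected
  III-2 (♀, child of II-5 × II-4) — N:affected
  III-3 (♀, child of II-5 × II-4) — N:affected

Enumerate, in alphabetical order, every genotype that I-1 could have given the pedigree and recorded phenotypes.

I-1 ∈ {X^NX^n, X^nX^n}

N/I-1 ? ·: X^NX^n|X^nX^n
N/I-2 ? ·: X^NY|X^nY
N/II-1 ? I-1×I-2: X^NY|X^nY
N/II-2 aff ·: X^nX^n
N/II-3 un I-1×I-2: X^NX^N|X^NX^n
N/II-4 aff I-1×I-2: X^nY
N/II-5 aff ·: X^nX^n
N/III-1 aff II-2×II-1: X^nY
N/III-2 aff II-5×II-4: X^nX^n
N/III-3 aff II-5×II-4: X^nX^n
⇒ N over [I-1,I-2,II-1,II-2,II-3,II-4,II-5,III-1,III-2,III-3]: 7 consistent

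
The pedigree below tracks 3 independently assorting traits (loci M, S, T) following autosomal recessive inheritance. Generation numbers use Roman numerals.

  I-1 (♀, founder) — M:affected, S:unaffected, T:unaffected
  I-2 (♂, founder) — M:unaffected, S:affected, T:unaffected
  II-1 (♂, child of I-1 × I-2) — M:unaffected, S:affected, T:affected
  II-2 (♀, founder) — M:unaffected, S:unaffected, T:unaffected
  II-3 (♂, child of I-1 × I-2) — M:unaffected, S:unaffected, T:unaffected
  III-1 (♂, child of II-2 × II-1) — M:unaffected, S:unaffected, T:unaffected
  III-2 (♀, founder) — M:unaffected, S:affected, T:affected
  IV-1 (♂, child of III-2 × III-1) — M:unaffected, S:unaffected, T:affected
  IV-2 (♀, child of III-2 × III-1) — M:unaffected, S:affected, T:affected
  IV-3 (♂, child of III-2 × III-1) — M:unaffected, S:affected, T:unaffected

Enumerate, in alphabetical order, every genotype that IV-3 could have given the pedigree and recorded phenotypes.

IV-3 ∈ {MM ss Tt, Mm ss Tt}

M/I-1 aff ·: mm
M/I-2 un ·: MM|Mm
M/II-1 un I-1×I-2: Mm
M/II-2 un ·: MM|Mm
M/II-3 un I-1×I-2: Mm
M/III-1 un II-2×II-1: MM|Mm
M/III-2 un ·: MM|Mm
M/IV-1 un III-2×III-1: MM|Mm
M/IV-2 un III-2×III-1: MM|Mm
M/IV-3 un III-2×III-1: MM|Mm
⇒ M over [I-1,I-2,II-1,II-2,II-3,III-1,III-2,IV-1,IV-2,IV-3]: 100 consistent
S/I-1 un ·: Ss
S/I-2 aff ·: ss
S/II-1 aff I-1×I-2: ss
S/II-2 un ·: SS|Ss
S/II-3 un I-1×I-2: Ss
S/III-1 un II-2×II-1: Ss
S/III-2 aff ·: ss
S/IV-1 un III-2×III-1: Ss
S/IV-2 aff III-2×III-1: ss
S/IV-3 aff III-2×III-1: ss
⇒ S over [I-1,I-2,II-1,II-2,II-3,III-1,III-2,IV-1,IV-2,IV-3]: 2 consistent
T/I-1 un ·: Tt
T/I-2 un ·: Tt
T/II-1 aff I-1×I-2: tt
T/II-2 un ·: TT|Tt
T/II-3 un I-1×I-2: TT|Tt
T/III-1 un II-2×II-1: Tt
T/III-2 aff ·: tt
T/IV-1 aff III-2×III-1: tt
T/IV-2 aff III-2×III-1: tt
T/IV-3 un III-2×III-1: Tt
⇒ T over [I-1,I-2,II-1,II-2,II-3,III-1,III-2,IV-1,IV-2,IV-3]: 4 consistent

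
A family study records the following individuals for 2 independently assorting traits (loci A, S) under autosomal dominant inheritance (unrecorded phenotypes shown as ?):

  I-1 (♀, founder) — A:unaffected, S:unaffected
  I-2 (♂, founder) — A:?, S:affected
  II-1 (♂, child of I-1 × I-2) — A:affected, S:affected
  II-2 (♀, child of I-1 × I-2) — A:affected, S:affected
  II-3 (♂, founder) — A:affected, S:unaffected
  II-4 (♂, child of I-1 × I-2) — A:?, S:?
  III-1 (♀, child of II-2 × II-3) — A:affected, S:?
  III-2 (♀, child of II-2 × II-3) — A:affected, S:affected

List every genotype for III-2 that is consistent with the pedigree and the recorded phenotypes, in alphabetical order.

A/I-1 un ·: aa
A/I-2 ? ·: Aa|AA
A/II-1 aff I-1×I-2: Aa
A/II-2 aff I-1×I-2: Aa
A/II-3 aff ·: Aa|AA
A/II-4 ? I-1×I-2: aa|Aa
A/III-1 aff II-2×II-3: Aa|AA
A/III-2 aff II-2×II-3: Aa|AA
⇒ A over [I-1,I-2,II-1,II-2,II-3,II-4,III-1,III-2]: 24 consistent
S/I-1 un ·: ss
S/I-2 aff ·: Ss|SS
S/II-1 aff I-1×I-2: Ss
S/II-2 aff I-1×I-2: Ss
S/II-3 un ·: ss
S/II-4 ? I-1×I-2: ss|Ss
S/III-1 ? II-2×II-3: ss|Ss
S/III-2 aff II-2×II-3: Ss
⇒ S over [I-1,I-2,II-1,II-2,II-3,II-4,III-1,III-2]: 6 consistent

III-2 ∈ {AA Ss, Aa Ss}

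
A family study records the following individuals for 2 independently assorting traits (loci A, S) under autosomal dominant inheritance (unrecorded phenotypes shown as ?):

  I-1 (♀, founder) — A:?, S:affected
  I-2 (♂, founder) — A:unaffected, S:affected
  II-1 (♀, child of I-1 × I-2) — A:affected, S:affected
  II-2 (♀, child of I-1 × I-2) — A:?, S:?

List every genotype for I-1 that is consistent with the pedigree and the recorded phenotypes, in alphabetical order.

I-1 ∈ {AA SS, AA Ss, Aa SS, Aa Ss}

A/I-1 ? ·: Aa|AA
A/I-2 un ·: aa
A/II-1 aff I-1×I-2: Aa
A/II-2 ? I-1×I-2: aa|Aa
⇒ A over [I-1,I-2,II-1,II-2]: 3 consistent
S/I-1 aff ·: Ss|SS
S/I-2 aff ·: Ss|SS
S/II-1 aff I-1×I-2: Ss|SS
S/II-2 ? I-1×I-2: ss|Ss|SS
⇒ S over [I-1,I-2,II-1,II-2]: 15 consistent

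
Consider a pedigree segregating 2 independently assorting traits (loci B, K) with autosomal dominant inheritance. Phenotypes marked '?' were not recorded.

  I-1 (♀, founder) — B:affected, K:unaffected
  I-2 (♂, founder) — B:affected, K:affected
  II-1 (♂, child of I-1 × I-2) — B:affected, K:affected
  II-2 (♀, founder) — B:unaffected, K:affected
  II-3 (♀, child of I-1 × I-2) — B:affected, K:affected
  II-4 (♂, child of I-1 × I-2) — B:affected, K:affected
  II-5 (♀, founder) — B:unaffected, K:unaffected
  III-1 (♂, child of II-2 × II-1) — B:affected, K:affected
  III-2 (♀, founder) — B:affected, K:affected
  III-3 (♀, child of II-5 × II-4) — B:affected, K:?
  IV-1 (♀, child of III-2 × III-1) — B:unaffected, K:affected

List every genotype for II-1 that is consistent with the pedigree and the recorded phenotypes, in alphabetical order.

B/I-1 aff ·: Bb|BB
B/I-2 aff ·: Bb|BB
B/II-1 aff I-1×I-2: Bb|BB
B/II-2 un ·: bb
B/II-3 aff I-1×I-2: Bb|BB
B/II-4 aff I-1×I-2: Bb|BB
B/II-5 un ·: bb
B/III-1 aff II-2×II-1: Bb
B/III-2 aff ·: Bb
B/III-3 aff II-5×II-4: Bb
B/IV-1 un III-2×III-1: bb
⇒ B over [I-1,I-2,II-1,II-2,II-3,II-4,II-5,III-1,III-2,III-3,IV-1]: 25 consistent
K/I-1 un ·: kk
K/I-2 aff ·: Kk|KK
K/II-1 aff I-1×I-2: Kk
K/II-2 aff ·: Kk|KK
K/II-3 aff I-1×I-2: Kk
K/II-4 aff I-1×I-2: Kk
K/II-5 un ·: kk
K/III-1 aff II-2×II-1: Kk|KK
K/III-2 aff ·: Kk|KK
K/III-3 ? II-5×II-4: kk|Kk
K/IV-1 aff III-2×III-1: Kk|KK
⇒ K over [I-1,I-2,II-1,II-2,II-3,II-4,II-5,III-1,III-2,III-3,IV-1]: 56 consistent

II-1 ∈ {BB Kk, Bb Kk}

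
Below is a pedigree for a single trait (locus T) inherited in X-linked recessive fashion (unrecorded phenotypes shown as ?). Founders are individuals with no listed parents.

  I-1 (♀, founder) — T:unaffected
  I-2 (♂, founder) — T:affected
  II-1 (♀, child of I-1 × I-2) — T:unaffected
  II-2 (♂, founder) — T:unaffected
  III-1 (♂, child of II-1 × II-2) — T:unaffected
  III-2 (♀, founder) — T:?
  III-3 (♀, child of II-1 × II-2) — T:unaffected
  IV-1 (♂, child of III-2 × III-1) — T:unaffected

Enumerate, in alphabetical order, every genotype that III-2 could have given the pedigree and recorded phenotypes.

T/I-1 un ·: X^TX^T|X^TX^t
T/I-2 aff ·: X^tY
T/II-1 un I-1×I-2: X^TX^t
T/II-2 un ·: X^TY
T/III-1 un II-1×II-2: X^TY
T/III-2 ? ·: X^TX^T|X^TX^t
T/III-3 un II-1×II-2: X^TX^T|X^TX^t
T/IV-1 un III-2×III-1: X^TY
⇒ T over [I-1,I-2,II-1,II-2,III-1,III-2,III-3,IV-1]: 8 consistent

III-2 ∈ {X^TX^T, X^TX^t}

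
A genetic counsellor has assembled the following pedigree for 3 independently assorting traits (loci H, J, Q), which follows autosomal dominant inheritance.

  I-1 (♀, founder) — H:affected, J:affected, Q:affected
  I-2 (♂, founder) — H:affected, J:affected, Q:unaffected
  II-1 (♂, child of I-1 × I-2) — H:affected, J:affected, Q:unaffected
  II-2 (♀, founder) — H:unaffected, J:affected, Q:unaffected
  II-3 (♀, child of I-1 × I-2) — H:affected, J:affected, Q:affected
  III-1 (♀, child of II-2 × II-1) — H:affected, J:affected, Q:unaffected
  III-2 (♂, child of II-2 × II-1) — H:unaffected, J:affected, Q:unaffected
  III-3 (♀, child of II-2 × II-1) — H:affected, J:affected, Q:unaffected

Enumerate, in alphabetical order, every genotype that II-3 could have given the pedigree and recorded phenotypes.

H/I-1 aff ·: Hh|HH
H/I-2 aff ·: Hh|HH
H/II-1 aff I-1×I-2: Hh
H/II-2 un ·: hh
H/II-3 aff I-1×I-2: Hh|HH
H/III-1 aff II-2×II-1: Hh
H/III-2 un II-2×II-1: hh
H/III-3 aff II-2×II-1: Hh
⇒ H over [I-1,I-2,II-1,II-2,II-3,III-1,III-2,III-3]: 6 consistent
J/I-1 aff ·: Jj|JJ
J/I-2 aff ·: Jj|JJ
J/II-1 aff I-1×I-2: Jj|JJ
J/II-2 aff ·: Jj|JJ
J/II-3 aff I-1×I-2: Jj|JJ
J/III-1 aff II-2×II-1: Jj|JJ
J/III-2 aff II-2×II-1: Jj|JJ
J/III-3 aff II-2×II-1: Jj|JJ
⇒ J over [I-1,I-2,II-1,II-2,II-3,III-1,III-2,III-3]: 159 consistent
Q/I-1 aff ·: Qq
Q/I-2 un ·: qq
Q/II-1 un I-1×I-2: qq
Q/II-2 un ·: qq
Q/II-3 aff I-1×I-2: Qq
Q/III-1 un II-2×II-1: qq
Q/III-2 un II-2×II-1: qq
Q/III-3 un II-2×II-1: qq
⇒ Q over [I-1,I-2,II-1,II-2,II-3,III-1,III-2,III-3]: 1 consistent

II-3 ∈ {HH JJ Qq, HH Jj Qq, Hh JJ Qq, Hh Jj Qq}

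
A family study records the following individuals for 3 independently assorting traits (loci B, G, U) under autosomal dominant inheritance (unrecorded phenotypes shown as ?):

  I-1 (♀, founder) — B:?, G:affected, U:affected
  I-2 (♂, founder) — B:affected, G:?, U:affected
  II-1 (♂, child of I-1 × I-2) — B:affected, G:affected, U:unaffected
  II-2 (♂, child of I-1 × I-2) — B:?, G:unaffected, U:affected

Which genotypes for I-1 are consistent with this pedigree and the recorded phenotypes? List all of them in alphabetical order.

I-1 ∈ {BB Gg Uu, Bb Gg Uu, bb Gg Uu}

B/I-1 ? ·: bb|Bb|BB
B/I-2 aff ·: Bb|BB
B/II-1 aff I-1×I-2: Bb|BB
B/II-2 ? I-1×I-2: bb|Bb|BB
⇒ B over [I-1,I-2,II-1,II-2]: 18 consistent
G/I-1 aff ·: Gg
G/I-2 ? ·: gg|Gg
G/II-1 aff I-1×I-2: Gg|GG
G/II-2 un I-1×I-2: gg
⇒ G over [I-1,I-2,II-1,II-2]: 3 consistent
U/I-1 aff ·: Uu
U/I-2 aff ·: Uu
U/II-1 un I-1×I-2: uu
U/II-2 aff I-1×I-2: Uu|UU
⇒ U over [I-1,I-2,II-1,II-2]: 2 consistent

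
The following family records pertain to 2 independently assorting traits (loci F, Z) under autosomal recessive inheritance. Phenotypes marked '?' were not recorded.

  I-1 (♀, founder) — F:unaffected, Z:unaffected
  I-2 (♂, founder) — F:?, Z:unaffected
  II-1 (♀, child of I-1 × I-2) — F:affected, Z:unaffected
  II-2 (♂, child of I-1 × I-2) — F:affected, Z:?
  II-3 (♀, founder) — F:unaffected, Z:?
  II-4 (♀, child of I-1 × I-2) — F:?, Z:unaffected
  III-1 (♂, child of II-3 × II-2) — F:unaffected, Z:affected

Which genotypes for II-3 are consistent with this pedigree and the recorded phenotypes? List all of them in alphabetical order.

II-3 ∈ {FF Zz, FF zz, Ff Zz, Ff zz}

F/I-1 un ·: Ff
F/I-2 ? ·: Ff|ff
F/II-1 aff I-1×I-2: ff
F/II-2 aff I-1×I-2: ff
F/II-3 un ·: FF|Ff
F/II-4 ? I-1×I-2: FF|Ff|ff
F/III-1 un II-3×II-2: Ff
⇒ F over [I-1,I-2,II-1,II-2,II-3,II-4,III-1]: 10 consistent
Z/I-1 un ·: ZZ|Zz
Z/I-2 un ·: ZZ|Zz
Z/II-1 un I-1×I-2: ZZ|Zz
Z/II-2 ? I-1×I-2: Zz|zz
Z/II-3 ? ·: Zz|zz
Z/II-4 un I-1×I-2: ZZ|Zz
Z/III-1 aff II-3×II-2: zz
⇒ Z over [I-1,I-2,II-1,II-2,II-3,II-4,III-1]: 32 consistent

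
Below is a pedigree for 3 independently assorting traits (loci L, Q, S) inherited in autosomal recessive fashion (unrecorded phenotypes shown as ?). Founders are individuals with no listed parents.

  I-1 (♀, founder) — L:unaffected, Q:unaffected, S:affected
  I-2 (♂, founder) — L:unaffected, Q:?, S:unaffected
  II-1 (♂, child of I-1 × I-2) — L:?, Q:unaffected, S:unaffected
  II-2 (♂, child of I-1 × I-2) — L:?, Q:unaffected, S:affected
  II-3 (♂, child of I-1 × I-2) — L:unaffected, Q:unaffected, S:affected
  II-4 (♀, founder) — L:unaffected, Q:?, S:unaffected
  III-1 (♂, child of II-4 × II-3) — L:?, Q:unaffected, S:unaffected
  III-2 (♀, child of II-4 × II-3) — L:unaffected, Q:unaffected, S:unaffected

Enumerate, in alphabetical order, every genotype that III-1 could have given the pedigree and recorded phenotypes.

L/I-1 un ·: LL|Ll
L/I-2 un ·: LL|Ll
L/II-1 ? I-1×I-2: LL|Ll|ll
L/II-2 ? I-1×I-2: LL|Ll|ll
L/II-3 un I-1×I-2: LL|Ll
L/II-4 un ·: LL|Ll
L/III-1 ? II-4×II-3: LL|Ll|ll
L/III-2 un II-4×II-3: LL|Ll
⇒ L over [I-1,I-2,II-1,II-2,II-3,II-4,III-1,III-2]: 260 consistent
Q/I-1 un ·: QQ|Qq
Q/I-2 ? ·: QQ|Qq|qq
Q/II-1 un I-1×I-2: QQ|Qq
Q/II-2 un I-1×I-2: QQ|Qq
Q/II-3 un I-1×I-2: QQ|Qq
Q/II-4 ? ·: QQ|Qq|qq
Q/III-1 un II-4×II-3: QQ|Qq
Q/III-2 un II-4×II-3: QQ|Qq
⇒ Q over [I-1,I-2,II-1,II-2,II-3,II-4,III-1,III-2]: 204 consistent
S/I-1 aff ·: ss
S/I-2 un ·: Ss
S/II-1 un I-1×I-2: Ss
S/II-2 aff I-1×I-2: ss
S/II-3 aff I-1×I-2: ss
S/II-4 un ·: SS|Ss
S/III-1 un II-4×II-3: Ss
S/III-2 un II-4×II-3: Ss
⇒ S over [I-1,I-2,II-1,II-2,II-3,II-4,III-1,III-2]: 2 consistent

III-1 ∈ {LL QQ Ss, LL Qq Ss, Ll QQ Ss, Ll Qq Ss, ll QQ Ss, ll Qq Ss}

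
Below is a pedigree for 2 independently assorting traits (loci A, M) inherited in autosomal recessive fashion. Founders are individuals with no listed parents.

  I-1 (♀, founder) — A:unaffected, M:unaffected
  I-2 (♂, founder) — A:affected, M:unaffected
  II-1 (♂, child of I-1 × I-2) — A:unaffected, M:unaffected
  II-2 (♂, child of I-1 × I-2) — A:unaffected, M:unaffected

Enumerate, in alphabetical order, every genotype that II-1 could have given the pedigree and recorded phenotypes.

A/I-1 un ·: AA|Aa
A/I-2 aff ·: aa
A/II-1 un I-1×I-2: Aa
A/II-2 un I-1×I-2: Aa
⇒ A over [I-1,I-2,II-1,II-2]: 2 consistent
M/I-1 un ·: MM|Mm
M/I-2 un ·: MM|Mm
M/II-1 un I-1×I-2: MM|Mm
M/II-2 un I-1×I-2: MM|Mm
⇒ M over [I-1,I-2,II-1,II-2]: 13 consistent

II-1 ∈ {Aa MM, Aa Mm}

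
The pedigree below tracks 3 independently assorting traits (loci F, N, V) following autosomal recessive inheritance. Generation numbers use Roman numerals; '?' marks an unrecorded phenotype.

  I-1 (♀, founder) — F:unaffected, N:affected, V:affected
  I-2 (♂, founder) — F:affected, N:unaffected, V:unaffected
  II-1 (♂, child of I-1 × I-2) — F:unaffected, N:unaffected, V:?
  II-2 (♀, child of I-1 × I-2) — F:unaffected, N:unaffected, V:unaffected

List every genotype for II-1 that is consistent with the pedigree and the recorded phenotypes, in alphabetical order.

II-1 ∈ {Ff Nn Vv, Ff Nn vv}

F/I-1 un ·: FF|Ff
F/I-2 aff ·: ff
F/II-1 un I-1×I-2: Ff
F/II-2 un I-1×I-2: Ff
⇒ F over [I-1,I-2,II-1,II-2]: 2 consistent
N/I-1 aff ·: nn
N/I-2 un ·: NN|Nn
N/II-1 un I-1×I-2: Nn
N/II-2 un I-1×I-2: Nn
⇒ N over [I-1,I-2,II-1,II-2]: 2 consistent
V/I-1 aff ·: vv
V/I-2 un ·: VV|Vv
V/II-1 ? I-1×I-2: Vv|vv
V/II-2 un I-1×I-2: Vv
⇒ V over [I-1,I-2,II-1,II-2]: 3 consistent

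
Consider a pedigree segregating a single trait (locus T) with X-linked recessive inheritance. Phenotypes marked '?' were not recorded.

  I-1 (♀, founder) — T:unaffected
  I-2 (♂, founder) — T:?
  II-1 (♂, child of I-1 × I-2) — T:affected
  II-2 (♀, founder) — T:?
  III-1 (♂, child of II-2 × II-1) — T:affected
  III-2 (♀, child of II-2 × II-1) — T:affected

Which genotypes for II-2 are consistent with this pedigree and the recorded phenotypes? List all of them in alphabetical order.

II-2 ∈ {X^TX^t, X^tX^t}

T/I-1 un ·: X^TX^t
T/I-2 ? ·: X^TY|X^tY
T/II-1 aff I-1×I-2: X^tY
T/II-2 ? ·: X^TX^t|X^tX^t
T/III-1 aff II-2×II-1: X^tY
T/III-2 aff II-2×II-1: X^tX^t
⇒ T over [I-1,I-2,II-1,II-2,III-1,III-2]: 4 consistent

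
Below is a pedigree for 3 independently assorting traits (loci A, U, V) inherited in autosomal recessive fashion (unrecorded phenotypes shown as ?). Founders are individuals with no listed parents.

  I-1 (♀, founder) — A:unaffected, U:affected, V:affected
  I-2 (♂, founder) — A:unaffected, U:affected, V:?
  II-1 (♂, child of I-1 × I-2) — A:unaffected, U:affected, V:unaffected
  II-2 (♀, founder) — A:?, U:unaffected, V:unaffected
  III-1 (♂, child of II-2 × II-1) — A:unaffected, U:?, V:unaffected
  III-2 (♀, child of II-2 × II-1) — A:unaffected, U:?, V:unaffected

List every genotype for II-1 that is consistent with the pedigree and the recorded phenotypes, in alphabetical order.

A/I-1 un ·: AA|Aa
A/I-2 un ·: AA|Aa
A/II-1 un I-1×I-2: AA|Aa
A/II-2 ? ·: AA|Aa|aa
A/III-1 un II-2×II-1: AA|Aa
A/III-2 un II-2×II-1: AA|Aa
⇒ A over [I-1,I-2,II-1,II-2,III-1,III-2]: 51 consistent
U/I-1 aff ·: uu
U/I-2 aff ·: uu
U/II-1 aff I-1×I-2: uu
U/II-2 un ·: UU|Uu
U/III-1 ? II-2×II-1: Uu|uu
U/III-2 ? II-2×II-1: Uu|uu
⇒ U over [I-1,I-2,II-1,II-2,III-1,III-2]: 5 consistent
V/I-1 aff ·: vv
V/I-2 ? ·: VV|Vv
V/II-1 un I-1×I-2: Vv
V/II-2 un ·: VV|Vv
V/III-1 un II-2×II-1: VV|Vv
V/III-2 un II-2×II-1: VV|Vv
⇒ V over [I-1,I-2,II-1,II-2,III-1,III-2]: 16 consistent

II-1 ∈ {AA uu Vv, Aa uu Vv}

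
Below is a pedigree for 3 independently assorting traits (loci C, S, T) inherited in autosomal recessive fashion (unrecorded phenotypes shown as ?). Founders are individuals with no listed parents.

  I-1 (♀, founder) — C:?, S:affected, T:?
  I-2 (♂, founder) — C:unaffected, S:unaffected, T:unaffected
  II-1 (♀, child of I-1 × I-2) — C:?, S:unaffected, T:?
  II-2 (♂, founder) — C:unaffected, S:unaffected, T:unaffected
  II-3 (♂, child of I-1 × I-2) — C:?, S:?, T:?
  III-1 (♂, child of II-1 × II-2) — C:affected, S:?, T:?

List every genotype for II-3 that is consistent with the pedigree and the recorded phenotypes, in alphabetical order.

II-3 ∈ {CC Ss TT, CC Ss Tt, CC Ss tt, CC ss TT, CC ss Tt, CC ss tt, Cc Ss TT, Cc Ss Tt, Cc Ss tt, Cc ss TT, Cc ss Tt, Cc ss tt, cc Ss TT, cc Ss Tt, cc Ss tt, cc ss TT, cc ss Tt, cc ss tt}

C/I-1 ? ·: CC|Cc|cc
C/I-2 un ·: CC|Cc
C/II-1 ? I-1×I-2: Cc|cc
C/II-2 un ·: Cc
C/II-3 ? I-1×I-2: CC|Cc|cc
C/III-1 aff II-1×II-2: cc
⇒ C over [I-1,I-2,II-1,II-2,II-3,III-1]: 15 consistent
S/I-1 aff ·: ss
S/I-2 un ·: SS|Ss
S/II-1 un I-1×I-2: Ss
S/II-2 un ·: SS|Ss
S/II-3 ? I-1×I-2: Ss|ss
S/III-1 ? II-1×II-2: SS|Ss|ss
⇒ S over [I-1,I-2,II-1,II-2,II-3,III-1]: 15 consistent
T/I-1 ? ·: TT|Tt|tt
T/I-2 un ·: TT|Tt
T/II-1 ? I-1×I-2: TT|Tt|tt
T/II-2 un ·: TT|Tt
T/II-3 ? I-1×I-2: TT|Tt|tt
T/III-1 ? II-1×II-2: TT|Tt|tt
⇒ T over [I-1,I-2,II-1,II-2,II-3,III-1]: 89 consistent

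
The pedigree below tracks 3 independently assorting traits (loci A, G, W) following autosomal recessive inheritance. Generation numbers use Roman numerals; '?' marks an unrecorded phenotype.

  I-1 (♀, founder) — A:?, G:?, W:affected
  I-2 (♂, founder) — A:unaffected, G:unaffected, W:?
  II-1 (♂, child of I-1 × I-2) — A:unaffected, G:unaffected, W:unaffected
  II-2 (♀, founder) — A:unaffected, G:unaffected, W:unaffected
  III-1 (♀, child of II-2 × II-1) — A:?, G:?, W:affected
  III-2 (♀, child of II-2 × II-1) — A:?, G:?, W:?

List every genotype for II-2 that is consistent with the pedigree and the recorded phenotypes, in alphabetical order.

A/I-1 ? ·: AA|Aa|aa
A/I-2 un ·: AA|Aa
A/II-1 un I-1×I-2: AA|Aa
A/II-2 un ·: AA|Aa
A/III-1 ? II-2×II-1: AA|Aa|aa
A/III-2 ? II-2×II-1: AA|Aa|aa
⇒ A over [I-1,I-2,II-1,II-2,III-1,III-2]: 85 consistent
G/I-1 ? ·: GG|Gg|gg
G/I-2 un ·: GG|Gg
G/II-1 un I-1×I-2: GG|Gg
G/II-2 un ·: GG|Gg
G/III-1 ? II-2×II-1: GG|Gg|gg
G/III-2 ? II-2×II-1: GG|Gg|gg
⇒ G over [I-1,I-2,II-1,II-2,III-1,III-2]: 85 consistent
W/I-1 aff ·: ww
W/I-2 ? ·: WW|Ww
W/II-1 un I-1×I-2: Ww
W/II-2 un ·: Ww
W/III-1 aff II-2×II-1: ww
W/III-2 ? II-2×II-1: WW|Ww|ww
⇒ W over [I-1,I-2,II-1,II-2,III-1,III-2]: 6 consistent

II-2 ∈ {AA GG Ww, AA Gg Ww, Aa GG Ww, Aa Gg Ww}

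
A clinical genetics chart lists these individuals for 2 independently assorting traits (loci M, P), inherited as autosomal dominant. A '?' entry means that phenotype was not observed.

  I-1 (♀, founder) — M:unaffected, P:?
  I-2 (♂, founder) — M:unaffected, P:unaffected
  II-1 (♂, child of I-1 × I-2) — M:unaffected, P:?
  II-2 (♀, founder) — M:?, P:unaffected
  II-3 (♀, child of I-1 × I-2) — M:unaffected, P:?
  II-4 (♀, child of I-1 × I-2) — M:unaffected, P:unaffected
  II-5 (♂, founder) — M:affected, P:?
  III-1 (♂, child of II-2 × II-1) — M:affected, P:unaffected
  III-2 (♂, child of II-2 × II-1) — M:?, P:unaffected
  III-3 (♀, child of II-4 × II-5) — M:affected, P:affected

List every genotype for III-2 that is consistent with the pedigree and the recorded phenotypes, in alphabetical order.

III-2 ∈ {Mm pp, mm pp}

M/I-1 un ·: mm
M/I-2 un ·: mm
M/II-1 un I-1×I-2: mm
M/II-2 ? ·: Mm|MM
M/II-3 un I-1×I-2: mm
M/II-4 un I-1×I-2: mm
M/II-5 aff ·: Mm|MM
M/III-1 aff II-2×II-1: Mm
M/III-2 ? II-2×II-1: mm|Mm
M/III-3 aff II-4×II-5: Mm
⇒ M over [I-1,I-2,II-1,II-2,II-3,II-4,II-5,III-1,III-2,III-3]: 6 consistent
P/I-1 ? ·: pp|Pp
P/I-2 un ·: pp
P/II-1 ? I-1×I-2: pp|Pp
P/II-2 un ·: pp
P/II-3 ? I-1×I-2: pp|Pp
P/II-4 un I-1×I-2: pp
P/II-5 ? ·: Pp|PP
P/III-1 un II-2×II-1: pp
P/III-2 un II-2×II-1: pp
P/III-3 aff II-4×II-5: Pp
⇒ P over [I-1,I-2,II-1,II-2,II-3,II-4,II-5,III-1,III-2,III-3]: 10 consistent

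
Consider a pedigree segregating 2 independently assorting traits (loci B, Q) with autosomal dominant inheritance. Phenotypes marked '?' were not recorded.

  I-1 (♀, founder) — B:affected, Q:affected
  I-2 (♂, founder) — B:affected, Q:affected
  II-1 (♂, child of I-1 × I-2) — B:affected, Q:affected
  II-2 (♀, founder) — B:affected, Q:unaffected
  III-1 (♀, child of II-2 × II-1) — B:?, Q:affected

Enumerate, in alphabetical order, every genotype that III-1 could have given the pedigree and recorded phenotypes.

B/I-1 aff ·: Bb|BB
B/I-2 aff ·: Bb|BB
B/II-1 aff I-1×I-2: Bb|BB
B/II-2 aff ·: Bb|BB
B/III-1 ? II-2×II-1: bb|Bb|BB
⇒ B over [I-1,I-2,II-1,II-2,III-1]: 27 consistent
Q/I-1 aff ·: Qq|QQ
Q/I-2 aff ·: Qq|QQ
Q/II-1 aff I-1×I-2: Qq|QQ
Q/II-2 un ·: qq
Q/III-1 aff II-2×II-1: Qq
⇒ Q over [I-1,I-2,II-1,II-2,III-1]: 7 consistent

III-1 ∈ {BB Qq, Bb Qq, bb Qq}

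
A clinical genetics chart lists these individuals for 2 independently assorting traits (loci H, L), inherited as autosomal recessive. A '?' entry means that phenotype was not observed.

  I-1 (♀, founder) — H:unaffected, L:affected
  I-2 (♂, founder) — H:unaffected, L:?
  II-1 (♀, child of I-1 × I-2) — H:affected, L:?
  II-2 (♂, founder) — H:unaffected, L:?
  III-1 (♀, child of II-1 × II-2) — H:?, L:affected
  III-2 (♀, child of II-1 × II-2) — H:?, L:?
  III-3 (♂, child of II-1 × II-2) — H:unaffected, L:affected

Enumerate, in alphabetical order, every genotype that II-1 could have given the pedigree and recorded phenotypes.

II-1 ∈ {hh Ll, hh ll}

H/I-1 un ·: Hh
H/I-2 un ·: Hh
H/II-1 aff I-1×I-2: hh
H/II-2 un ·: HH|Hh
H/III-1 ? II-1×II-2: Hh|hh
H/III-2 ? II-1×II-2: Hh|hh
H/III-3 un II-1×II-2: Hh
⇒ H over [I-1,I-2,II-1,II-2,III-1,III-2,III-3]: 5 consistent
L/I-1 aff ·: ll
L/I-2 ? ·: LL|Ll|ll
L/II-1 ? I-1×I-2: Ll|ll
L/II-2 ? ·: Ll|ll
L/III-1 aff II-1×II-2: ll
L/III-2 ? II-1×II-2: LL|Ll|ll
L/III-3 aff II-1×II-2: ll
⇒ L over [I-1,I-2,II-1,II-2,III-1,III-2,III-3]: 16 consistent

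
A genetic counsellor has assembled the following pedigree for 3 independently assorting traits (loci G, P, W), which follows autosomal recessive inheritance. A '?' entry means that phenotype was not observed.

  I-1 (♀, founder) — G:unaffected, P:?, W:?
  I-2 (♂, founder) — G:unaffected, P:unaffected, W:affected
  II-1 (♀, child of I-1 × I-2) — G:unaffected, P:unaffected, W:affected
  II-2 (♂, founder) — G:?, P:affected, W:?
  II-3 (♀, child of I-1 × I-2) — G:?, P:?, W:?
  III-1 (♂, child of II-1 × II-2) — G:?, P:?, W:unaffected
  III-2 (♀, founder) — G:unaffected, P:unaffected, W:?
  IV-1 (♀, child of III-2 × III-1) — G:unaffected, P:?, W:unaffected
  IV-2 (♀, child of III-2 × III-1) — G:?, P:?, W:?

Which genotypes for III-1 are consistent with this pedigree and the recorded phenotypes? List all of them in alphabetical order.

III-1 ∈ {GG Pp Ww, GG pp Ww, Gg Pp Ww, Gg pp Ww, gg Pp Ww, gg pp Ww}

G/I-1 un ·: GG|Gg
G/I-2 un ·: GG|Gg
G/II-1 un I-1×I-2: GG|Gg
G/II-2 ? ·: GG|Gg|gg
G/II-3 ? I-1×I-2: GG|Gg|gg
G/III-1 ? II-1×II-2: GG|Gg|gg
G/III-2 un ·: GG|Gg
G/IV-1 un III-2×III-1: GG|Gg
G/IV-2 ? III-2×III-1: GG|Gg|gg
⇒ G over [I-1,I-2,II-1,II-2,II-3,III-1,III-2,IV-1,IV-2]: 562 consistent
P/I-1 ? ·: PP|Pp|pp
P/I-2 un ·: PP|Pp
P/II-1 un I-1×I-2: PP|Pp
P/II-2 aff ·: pp
P/II-3 ? I-1×I-2: PP|Pp|pp
P/III-1 ? II-1×II-2: Pp|pp
P/III-2 un ·: PP|Pp
P/IV-1 ? III-2×III-1: PP|Pp|pp
P/IV-2 ? III-2×III-1: PP|Pp|pp
⇒ P over [I-1,I-2,II-1,II-2,II-3,III-1,III-2,IV-1,IV-2]: 284 consistent
W/I-1 ? ·: Ww|ww
W/I-2 aff ·: ww
W/II-1 aff I-1×I-2: ww
W/II-2 ? ·: WW|Ww
W/II-3 ? I-1×I-2: Ww|ww
W/III-1 un II-1×II-2: Ww
W/III-2 ? ·: WW|Ww|ww
W/IV-1 un III-2×III-1: WW|Ww
W/IV-2 ? III-2×III-1: WW|Ww|ww
⇒ W over [I-1,I-2,II-1,II-2,II-3,III-1,III-2,IV-1,IV-2]: 72 consistent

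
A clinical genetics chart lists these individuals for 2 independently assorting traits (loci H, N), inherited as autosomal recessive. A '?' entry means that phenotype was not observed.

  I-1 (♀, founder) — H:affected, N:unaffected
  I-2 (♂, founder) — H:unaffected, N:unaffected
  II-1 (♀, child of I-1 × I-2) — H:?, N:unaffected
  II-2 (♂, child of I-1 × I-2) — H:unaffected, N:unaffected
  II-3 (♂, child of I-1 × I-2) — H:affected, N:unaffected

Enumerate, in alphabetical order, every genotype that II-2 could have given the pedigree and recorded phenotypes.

II-2 ∈ {Hh NN, Hh Nn}

H/I-1 aff ·: hh
H/I-2 un ·: Hh
H/II-1 ? I-1×I-2: Hh|hh
H/II-2 un I-1×I-2: Hh
H/II-3 aff I-1×I-2: hh
⇒ H over [I-1,I-2,II-1,II-2,II-3]: 2 consistent
N/I-1 un ·: NN|Nn
N/I-2 un ·: NN|Nn
N/II-1 un I-1×I-2: NN|Nn
N/II-2 un I-1×I-2: NN|Nn
N/II-3 un I-1×I-2: NN|Nn
⇒ N over [I-1,I-2,II-1,II-2,II-3]: 25 consistent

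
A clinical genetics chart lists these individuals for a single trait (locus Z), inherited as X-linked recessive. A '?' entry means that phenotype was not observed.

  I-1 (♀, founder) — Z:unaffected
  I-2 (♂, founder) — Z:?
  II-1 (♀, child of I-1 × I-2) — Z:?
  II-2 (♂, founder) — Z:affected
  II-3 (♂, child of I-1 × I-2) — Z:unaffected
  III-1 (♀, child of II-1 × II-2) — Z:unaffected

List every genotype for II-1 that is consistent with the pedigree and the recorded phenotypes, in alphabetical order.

II-1 ∈ {X^ZX^Z, X^ZX^z}

Z/I-1 un ·: X^ZX^Z|X^ZX^z
Z/I-2 ? ·: X^ZY|X^zY
Z/II-1 ? I-1×I-2: X^ZX^Z|X^ZX^z
Z/II-2 aff ·: X^zY
Z/II-3 un I-1×I-2: X^ZY
Z/III-1 un II-1×II-2: X^ZX^z
⇒ Z over [I-1,I-2,II-1,II-2,II-3,III-1]: 5 consistent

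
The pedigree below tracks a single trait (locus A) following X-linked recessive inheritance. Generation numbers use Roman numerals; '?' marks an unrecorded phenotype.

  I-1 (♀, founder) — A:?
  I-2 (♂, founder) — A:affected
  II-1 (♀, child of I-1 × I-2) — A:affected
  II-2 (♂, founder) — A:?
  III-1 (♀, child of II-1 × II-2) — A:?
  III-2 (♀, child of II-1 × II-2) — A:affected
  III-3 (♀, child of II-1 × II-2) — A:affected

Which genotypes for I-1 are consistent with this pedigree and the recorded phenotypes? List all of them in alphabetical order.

I-1 ∈ {X^AX^a, X^aX^a}

A/I-1 ? ·: X^AX^a|X^aX^a
A/I-2 aff ·: X^aY
A/II-1 aff I-1×I-2: X^aX^a
A/II-2 ? ·: X^aY
A/III-1 ? II-1×II-2: X^aX^a
A/III-2 aff II-1×II-2: X^aX^a
A/III-3 aff II-1×II-2: X^aX^a
⇒ A over [I-1,I-2,II-1,II-2,III-1,III-2,III-3]: 2 consistent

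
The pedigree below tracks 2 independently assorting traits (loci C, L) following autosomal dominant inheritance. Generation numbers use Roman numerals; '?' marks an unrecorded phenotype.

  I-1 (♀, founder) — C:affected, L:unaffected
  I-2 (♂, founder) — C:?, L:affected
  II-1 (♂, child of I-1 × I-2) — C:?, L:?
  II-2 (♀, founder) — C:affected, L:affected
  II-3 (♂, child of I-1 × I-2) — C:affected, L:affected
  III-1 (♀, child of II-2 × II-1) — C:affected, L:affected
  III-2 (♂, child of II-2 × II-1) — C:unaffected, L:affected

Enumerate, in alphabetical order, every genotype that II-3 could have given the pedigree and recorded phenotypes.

C/I-1 aff ·: Cc|CC
C/I-2 ? ·: cc|Cc|CC
C/II-1 ? I-1×I-2: cc|Cc
C/II-2 aff ·: Cc
C/II-3 aff I-1×I-2: Cc|CC
C/III-1 aff II-2×II-1: Cc|CC
C/III-2 un II-2×II-1: cc
⇒ C over [I-1,I-2,II-1,II-2,II-3,III-1,III-2]: 19 consistent
L/I-1 un ·: ll
L/I-2 aff ·: Ll|LL
L/II-1 ? I-1×I-2: ll|Ll
L/II-2 aff ·: Ll|LL
L/II-3 aff I-1×I-2: Ll
L/III-1 aff II-2×II-1: Ll|LL
L/III-2 aff II-2×II-1: Ll|LL
⇒ L over [I-1,I-2,II-1,II-2,II-3,III-1,III-2]: 18 consistent

II-3 ∈ {CC Ll, Cc Ll}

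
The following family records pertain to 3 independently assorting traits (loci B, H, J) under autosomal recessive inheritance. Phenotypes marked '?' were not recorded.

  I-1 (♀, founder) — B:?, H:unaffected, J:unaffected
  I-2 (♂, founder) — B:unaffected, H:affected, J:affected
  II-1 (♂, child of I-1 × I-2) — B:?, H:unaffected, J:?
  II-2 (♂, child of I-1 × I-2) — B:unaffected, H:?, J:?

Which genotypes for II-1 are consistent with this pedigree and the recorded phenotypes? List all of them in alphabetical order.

II-1 ∈ {BB Hh Jj, BB Hh jj, Bb Hh Jj, Bb Hh jj, bb Hh Jj, bb Hh jj}

B/I-1 ? ·: BB|Bb|bb
B/I-2 un ·: BB|Bb
B/II-1 ? I-1×I-2: BB|Bb|bb
B/II-2 un I-1×I-2: BB|Bb
⇒ B over [I-1,I-2,II-1,II-2]: 18 consistent
H/I-1 un ·: HH|Hh
H/I-2 aff ·: hh
H/II-1 un I-1×I-2: Hh
H/II-2 ? I-1×I-2: Hh|hh
⇒ H over [I-1,I-2,II-1,II-2]: 3 consistent
J/I-1 un ·: JJ|Jj
J/I-2 aff ·: jj
J/II-1 ? I-1×I-2: Jj|jj
J/II-2 ? I-1×I-2: Jj|jj
⇒ J over [I-1,I-2,II-1,II-2]: 5 consistent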